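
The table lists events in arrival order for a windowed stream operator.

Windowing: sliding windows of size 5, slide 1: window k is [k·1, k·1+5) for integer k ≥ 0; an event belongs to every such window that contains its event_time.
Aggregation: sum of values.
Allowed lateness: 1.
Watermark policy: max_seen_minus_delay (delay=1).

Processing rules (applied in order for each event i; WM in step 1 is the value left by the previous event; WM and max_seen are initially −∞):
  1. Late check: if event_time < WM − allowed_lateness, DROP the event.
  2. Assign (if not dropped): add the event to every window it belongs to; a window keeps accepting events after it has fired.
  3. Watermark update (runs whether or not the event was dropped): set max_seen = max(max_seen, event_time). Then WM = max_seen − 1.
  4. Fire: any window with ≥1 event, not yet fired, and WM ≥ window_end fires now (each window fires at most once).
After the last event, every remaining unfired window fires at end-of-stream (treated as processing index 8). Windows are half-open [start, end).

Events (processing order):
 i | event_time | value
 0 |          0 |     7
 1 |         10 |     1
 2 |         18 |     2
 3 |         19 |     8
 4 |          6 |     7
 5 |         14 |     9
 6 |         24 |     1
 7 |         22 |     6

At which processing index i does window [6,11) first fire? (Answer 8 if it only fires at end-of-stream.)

i=0 t=0 v=7: → [0,5); WM=-1
i=1 t=10 v=1: → [10,15),[9,14),[8,13),[7,12),[6,11); WM=9; [0,5) fires=7
i=2 t=18 v=2: → [18,23),[17,22),[16,21),[15,20),[14,19); WM=17; [6,11) fires=1 [7,12) fires=1 [8,13) fires=1 [9,14) fires=1 [10,15) fires=1
i=3 t=19 v=8: → [19,24),[18,23),[17,22),[16,21),[15,20); WM=18
i=4 t=6 v=7: DROP (t<18-1); WM=18
i=5 t=14 v=9: DROP (t<18-1); WM=18
i=6 t=24 v=1: → [24,29),[23,28),[22,27),[21,26),[20,25); WM=23; [14,19) fires=2 [15,20) fires=10 [16,21) fires=10 [17,22) fires=10 [18,23) fires=10
i=7 t=22 v=6: → [22,27),[21,26),[20,25),[19,24),[18,23); WM=23

2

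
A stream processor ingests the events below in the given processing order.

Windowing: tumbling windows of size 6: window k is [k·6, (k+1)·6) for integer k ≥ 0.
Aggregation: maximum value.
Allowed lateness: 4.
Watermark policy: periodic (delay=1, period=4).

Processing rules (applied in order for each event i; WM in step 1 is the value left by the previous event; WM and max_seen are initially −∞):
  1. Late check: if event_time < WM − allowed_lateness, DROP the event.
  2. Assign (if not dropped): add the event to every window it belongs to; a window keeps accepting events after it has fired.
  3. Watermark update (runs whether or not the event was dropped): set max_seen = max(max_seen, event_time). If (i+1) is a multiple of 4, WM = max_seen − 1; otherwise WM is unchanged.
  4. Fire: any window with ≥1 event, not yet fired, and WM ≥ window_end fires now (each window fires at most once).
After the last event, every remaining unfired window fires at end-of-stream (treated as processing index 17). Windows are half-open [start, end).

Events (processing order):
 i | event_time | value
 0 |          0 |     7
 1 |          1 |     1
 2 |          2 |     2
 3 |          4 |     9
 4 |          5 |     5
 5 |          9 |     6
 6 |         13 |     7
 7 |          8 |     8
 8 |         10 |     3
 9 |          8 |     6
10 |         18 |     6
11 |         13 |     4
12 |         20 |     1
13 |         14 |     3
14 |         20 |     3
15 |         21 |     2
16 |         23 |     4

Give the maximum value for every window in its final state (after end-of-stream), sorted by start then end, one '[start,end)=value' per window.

[0,6)=9 [6,12)=8 [12,18)=7 [18,24)=6

i=0 t=0 v=7: → [0,6); WM=−∞
i=1 t=1 v=1: → [0,6); WM=−∞
i=2 t=2 v=2: → [0,6); WM=−∞
i=3 t=4 v=9: → [0,6); WM=3
i=4 t=5 v=5: → [0,6); WM=3
i=5 t=9 v=6: → [6,12); WM=3
i=6 t=13 v=7: → [12,18); WM=3
i=7 t=8 v=8: → [6,12); WM=12; [0,6) fires=9 [6,12) fires=8
i=8 t=10 v=3: → [6,12); WM=12
i=9 t=8 v=6: → [6,12); WM=12
i=10 t=18 v=6: → [18,24); WM=12
i=11 t=13 v=4: → [12,18); WM=17
i=12 t=20 v=1: → [18,24); WM=17
i=13 t=14 v=3: → [12,18); WM=17
i=14 t=20 v=3: → [18,24); WM=17
i=15 t=21 v=2: → [18,24); WM=20; [12,18) fires=7
i=16 t=23 v=4: → [18,24); WM=20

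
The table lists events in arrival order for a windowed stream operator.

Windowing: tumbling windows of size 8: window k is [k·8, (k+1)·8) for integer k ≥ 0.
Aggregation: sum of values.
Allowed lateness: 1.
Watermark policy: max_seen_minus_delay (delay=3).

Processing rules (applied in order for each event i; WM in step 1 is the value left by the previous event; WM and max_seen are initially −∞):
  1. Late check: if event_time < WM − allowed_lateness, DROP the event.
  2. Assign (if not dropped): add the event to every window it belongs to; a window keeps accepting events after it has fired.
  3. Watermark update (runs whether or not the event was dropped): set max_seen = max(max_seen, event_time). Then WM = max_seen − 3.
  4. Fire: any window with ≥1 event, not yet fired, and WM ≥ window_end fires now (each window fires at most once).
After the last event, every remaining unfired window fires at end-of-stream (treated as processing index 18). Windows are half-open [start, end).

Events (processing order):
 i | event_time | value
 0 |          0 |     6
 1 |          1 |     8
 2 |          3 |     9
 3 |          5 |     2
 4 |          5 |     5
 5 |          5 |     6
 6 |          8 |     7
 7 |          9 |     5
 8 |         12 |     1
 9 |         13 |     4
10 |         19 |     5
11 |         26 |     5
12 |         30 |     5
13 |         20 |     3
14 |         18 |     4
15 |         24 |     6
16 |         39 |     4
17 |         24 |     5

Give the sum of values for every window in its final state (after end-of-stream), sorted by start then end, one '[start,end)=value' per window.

[0,8)=36 [8,16)=17 [16,24)=5 [24,32)=10 [32,40)=4

i=0 t=0 v=6: → [0,8); WM=-3
i=1 t=1 v=8: → [0,8); WM=-2
i=2 t=3 v=9: → [0,8); WM=0
i=3 t=5 v=2: → [0,8); WM=2
i=4 t=5 v=5: → [0,8); WM=2
i=5 t=5 v=6: → [0,8); WM=2
i=6 t=8 v=7: → [8,16); WM=5
i=7 t=9 v=5: → [8,16); WM=6
i=8 t=12 v=1: → [8,16); WM=9; [0,8) fires=36
i=9 t=13 v=4: → [8,16); WM=10
i=10 t=19 v=5: → [16,24); WM=16; [8,16) fires=17
i=11 t=26 v=5: → [24,32); WM=23
i=12 t=30 v=5: → [24,32); WM=27; [16,24) fires=5
i=13 t=20 v=3: DROP (t<27-1); WM=27
i=14 t=18 v=4: DROP (t<27-1); WM=27
i=15 t=24 v=6: DROP (t<27-1); WM=27
i=16 t=39 v=4: → [32,40); WM=36; [24,32) fires=10
i=17 t=24 v=5: DROP (t<36-1); WM=36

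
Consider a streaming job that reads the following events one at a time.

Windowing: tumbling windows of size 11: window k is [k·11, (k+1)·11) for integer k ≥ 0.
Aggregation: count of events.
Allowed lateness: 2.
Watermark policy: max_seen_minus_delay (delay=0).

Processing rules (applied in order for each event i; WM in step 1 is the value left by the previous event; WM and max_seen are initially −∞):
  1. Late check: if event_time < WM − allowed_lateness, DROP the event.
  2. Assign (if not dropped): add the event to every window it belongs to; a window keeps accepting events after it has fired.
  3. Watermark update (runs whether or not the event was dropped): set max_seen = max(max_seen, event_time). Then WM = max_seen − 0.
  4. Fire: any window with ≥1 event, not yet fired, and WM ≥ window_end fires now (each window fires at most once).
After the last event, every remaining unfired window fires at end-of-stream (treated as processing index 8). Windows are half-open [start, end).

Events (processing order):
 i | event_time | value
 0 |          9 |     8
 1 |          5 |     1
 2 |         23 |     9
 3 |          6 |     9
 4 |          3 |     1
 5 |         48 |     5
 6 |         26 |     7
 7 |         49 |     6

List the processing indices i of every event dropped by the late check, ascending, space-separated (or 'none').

1 3 4 6

i=0 t=9 v=8: → [0,11); WM=9
i=1 t=5 v=1: DROP (t<9-2); WM=9
i=2 t=23 v=9: → [22,33); WM=23; [0,11) fires=1
i=3 t=6 v=9: DROP (t<23-2); WM=23
i=4 t=3 v=1: DROP (t<23-2); WM=23
i=5 t=48 v=5: → [44,55); WM=48; [22,33) fires=1
i=6 t=26 v=7: DROP (t<48-2); WM=48
i=7 t=49 v=6: → [44,55); WM=49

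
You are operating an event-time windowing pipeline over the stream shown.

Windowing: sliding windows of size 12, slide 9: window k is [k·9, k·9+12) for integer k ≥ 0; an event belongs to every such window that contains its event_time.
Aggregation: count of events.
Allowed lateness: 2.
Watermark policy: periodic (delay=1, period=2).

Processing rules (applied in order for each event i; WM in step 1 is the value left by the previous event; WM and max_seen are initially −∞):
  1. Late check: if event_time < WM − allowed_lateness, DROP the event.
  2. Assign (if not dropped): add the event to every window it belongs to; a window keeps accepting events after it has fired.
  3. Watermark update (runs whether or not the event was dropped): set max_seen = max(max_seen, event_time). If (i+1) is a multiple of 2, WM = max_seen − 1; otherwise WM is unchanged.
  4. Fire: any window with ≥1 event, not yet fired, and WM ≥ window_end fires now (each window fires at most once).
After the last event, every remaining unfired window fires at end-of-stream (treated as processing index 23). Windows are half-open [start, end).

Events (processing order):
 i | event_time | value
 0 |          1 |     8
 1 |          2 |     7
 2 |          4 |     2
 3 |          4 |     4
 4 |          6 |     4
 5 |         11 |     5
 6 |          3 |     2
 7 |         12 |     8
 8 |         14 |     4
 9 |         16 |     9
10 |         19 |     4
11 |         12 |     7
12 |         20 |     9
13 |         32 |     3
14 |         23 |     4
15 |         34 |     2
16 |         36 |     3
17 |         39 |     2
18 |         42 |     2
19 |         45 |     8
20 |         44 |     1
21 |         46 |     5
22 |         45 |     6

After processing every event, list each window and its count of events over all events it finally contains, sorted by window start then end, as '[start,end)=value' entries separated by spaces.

[0,12)=6 [9,21)=6 [18,30)=2 [27,39)=3 [36,48)=7 [45,57)=3

i=0 t=1 v=8: → [0,12); WM=−∞
i=1 t=2 v=7: → [0,12); WM=1
i=2 t=4 v=2: → [0,12); WM=1
i=3 t=4 v=4: → [0,12); WM=3
i=4 t=6 v=4: → [0,12); WM=3
i=5 t=11 v=5: → [9,21),[0,12); WM=10
i=6 t=3 v=2: DROP (t<10-2); WM=10
i=7 t=12 v=8: → [9,21); WM=11
i=8 t=14 v=4: → [9,21); WM=11
i=9 t=16 v=9: → [9,21); WM=15; [0,12) fires=6
i=10 t=19 v=4: → [18,30),[9,21); WM=15
i=11 t=12 v=7: DROP (t<15-2); WM=18
i=12 t=20 v=9: → [18,30),[9,21); WM=18
i=13 t=32 v=3: → [27,39); WM=31; [9,21) fires=6 [18,30) fires=2
i=14 t=23 v=4: DROP (t<31-2); WM=31
i=15 t=34 v=2: → [27,39); WM=33
i=16 t=36 v=3: → [36,48),[27,39); WM=33
i=17 t=39 v=2: → [36,48); WM=38
i=18 t=42 v=2: → [36,48); WM=38
i=19 t=45 v=8: → [45,57),[36,48); WM=44; [27,39) fires=3
i=20 t=44 v=1: → [36,48); WM=44
i=21 t=46 v=5: → [45,57),[36,48); WM=45
i=22 t=45 v=6: → [45,57),[36,48); WM=45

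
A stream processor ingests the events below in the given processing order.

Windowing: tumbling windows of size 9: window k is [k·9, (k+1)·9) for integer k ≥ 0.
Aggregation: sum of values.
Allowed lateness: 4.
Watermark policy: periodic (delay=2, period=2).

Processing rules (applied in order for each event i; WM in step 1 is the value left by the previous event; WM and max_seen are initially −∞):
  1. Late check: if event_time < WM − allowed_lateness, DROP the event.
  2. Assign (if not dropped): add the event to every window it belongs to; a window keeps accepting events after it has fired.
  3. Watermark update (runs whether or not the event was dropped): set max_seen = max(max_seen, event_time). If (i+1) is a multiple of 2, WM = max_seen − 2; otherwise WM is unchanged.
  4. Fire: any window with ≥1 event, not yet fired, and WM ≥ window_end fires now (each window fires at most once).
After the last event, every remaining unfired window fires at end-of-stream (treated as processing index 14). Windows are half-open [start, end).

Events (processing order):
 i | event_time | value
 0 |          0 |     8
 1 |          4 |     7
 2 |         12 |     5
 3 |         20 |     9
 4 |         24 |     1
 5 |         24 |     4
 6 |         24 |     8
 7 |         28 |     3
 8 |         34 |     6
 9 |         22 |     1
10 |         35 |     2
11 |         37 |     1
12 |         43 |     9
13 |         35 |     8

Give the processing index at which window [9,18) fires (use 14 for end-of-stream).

3

i=0 t=0 v=8: → [0,9); WM=−∞
i=1 t=4 v=7: → [0,9); WM=2
i=2 t=12 v=5: → [9,18); WM=2
i=3 t=20 v=9: → [18,27); WM=18; [0,9) fires=15 [9,18) fires=5
i=4 t=24 v=1: → [18,27); WM=18
i=5 t=24 v=4: → [18,27); WM=22
i=6 t=24 v=8: → [18,27); WM=22
i=7 t=28 v=3: → [27,36); WM=26
i=8 t=34 v=6: → [27,36); WM=26
i=9 t=22 v=1: → [18,27); WM=32; [18,27) fires=23
i=10 t=35 v=2: → [27,36); WM=32
i=11 t=37 v=1: → [36,45); WM=35
i=12 t=43 v=9: → [36,45); WM=35
i=13 t=35 v=8: → [27,36); WM=41; [27,36) fires=19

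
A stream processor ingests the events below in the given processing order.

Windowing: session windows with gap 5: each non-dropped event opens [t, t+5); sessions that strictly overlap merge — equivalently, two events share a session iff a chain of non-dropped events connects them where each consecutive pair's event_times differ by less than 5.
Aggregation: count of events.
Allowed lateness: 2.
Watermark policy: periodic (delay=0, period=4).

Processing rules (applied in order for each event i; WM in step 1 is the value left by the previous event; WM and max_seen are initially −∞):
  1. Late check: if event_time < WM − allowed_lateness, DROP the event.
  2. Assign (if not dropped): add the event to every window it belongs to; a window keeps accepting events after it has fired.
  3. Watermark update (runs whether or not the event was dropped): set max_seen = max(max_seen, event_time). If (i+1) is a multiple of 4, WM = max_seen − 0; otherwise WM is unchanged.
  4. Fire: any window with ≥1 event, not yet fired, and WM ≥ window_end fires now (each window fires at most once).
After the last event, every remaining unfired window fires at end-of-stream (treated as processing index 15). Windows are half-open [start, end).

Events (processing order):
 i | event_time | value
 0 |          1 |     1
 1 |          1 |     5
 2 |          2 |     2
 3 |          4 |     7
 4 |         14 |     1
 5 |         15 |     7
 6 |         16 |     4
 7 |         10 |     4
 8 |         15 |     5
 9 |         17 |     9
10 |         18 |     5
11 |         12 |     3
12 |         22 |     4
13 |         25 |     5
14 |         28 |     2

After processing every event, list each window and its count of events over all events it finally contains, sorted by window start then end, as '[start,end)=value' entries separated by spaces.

[1,9)=4 [10,33)=10

i=0 t=1 v=1: → [1,6); WM=−∞
i=1 t=1 v=5: → [1,6); WM=−∞
i=2 t=2 v=2: → [1,7); WM=−∞
i=3 t=4 v=7: → [1,9); WM=4
i=4 t=14 v=1: → [14,19); WM=4
i=5 t=15 v=7: → [14,20); WM=4
i=6 t=16 v=4: → [14,21); WM=4
i=7 t=10 v=4: → [10,21); WM=16
i=8 t=15 v=5: → [10,21); WM=16
i=9 t=17 v=9: → [10,22); WM=16
i=10 t=18 v=5: → [10,23); WM=16
i=11 t=12 v=3: DROP (t<16-2); WM=18
i=12 t=22 v=4: → [10,27); WM=18
i=13 t=25 v=5: → [10,30); WM=18
i=14 t=28 v=2: → [10,33); WM=18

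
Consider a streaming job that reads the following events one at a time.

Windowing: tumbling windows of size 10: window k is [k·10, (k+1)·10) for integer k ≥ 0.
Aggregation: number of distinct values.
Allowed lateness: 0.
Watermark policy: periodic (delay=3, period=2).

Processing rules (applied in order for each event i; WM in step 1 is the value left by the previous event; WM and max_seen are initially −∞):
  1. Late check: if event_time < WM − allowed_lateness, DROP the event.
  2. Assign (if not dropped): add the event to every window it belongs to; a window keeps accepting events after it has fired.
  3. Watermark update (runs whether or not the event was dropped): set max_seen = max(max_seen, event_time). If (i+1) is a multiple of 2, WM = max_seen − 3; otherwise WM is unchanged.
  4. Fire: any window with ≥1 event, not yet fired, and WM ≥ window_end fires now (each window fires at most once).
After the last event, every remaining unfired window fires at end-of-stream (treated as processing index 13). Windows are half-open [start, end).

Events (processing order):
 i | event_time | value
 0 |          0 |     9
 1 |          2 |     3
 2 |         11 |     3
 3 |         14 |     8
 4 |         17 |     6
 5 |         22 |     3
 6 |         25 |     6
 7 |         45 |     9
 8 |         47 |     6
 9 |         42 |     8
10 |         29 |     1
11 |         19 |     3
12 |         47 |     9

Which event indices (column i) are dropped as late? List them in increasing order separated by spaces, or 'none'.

i=0 t=0 v=9: → [0,10); WM=−∞
i=1 t=2 v=3: → [0,10); WM=-1
i=2 t=11 v=3: → [10,20); WM=-1
i=3 t=14 v=8: → [10,20); WM=11; [0,10) fires=2
i=4 t=17 v=6: → [10,20); WM=11
i=5 t=22 v=3: → [20,30); WM=19
i=6 t=25 v=6: → [20,30); WM=19
i=7 t=45 v=9: → [40,50); WM=42; [10,20) fires=3 [20,30) fires=2
i=8 t=47 v=6: → [40,50); WM=42
i=9 t=42 v=8: → [40,50); WM=44
i=10 t=29 v=1: DROP (t<44-0); WM=44
i=11 t=19 v=3: DROP (t<44-0); WM=44
i=12 t=47 v=9: → [40,50); WM=44

10 11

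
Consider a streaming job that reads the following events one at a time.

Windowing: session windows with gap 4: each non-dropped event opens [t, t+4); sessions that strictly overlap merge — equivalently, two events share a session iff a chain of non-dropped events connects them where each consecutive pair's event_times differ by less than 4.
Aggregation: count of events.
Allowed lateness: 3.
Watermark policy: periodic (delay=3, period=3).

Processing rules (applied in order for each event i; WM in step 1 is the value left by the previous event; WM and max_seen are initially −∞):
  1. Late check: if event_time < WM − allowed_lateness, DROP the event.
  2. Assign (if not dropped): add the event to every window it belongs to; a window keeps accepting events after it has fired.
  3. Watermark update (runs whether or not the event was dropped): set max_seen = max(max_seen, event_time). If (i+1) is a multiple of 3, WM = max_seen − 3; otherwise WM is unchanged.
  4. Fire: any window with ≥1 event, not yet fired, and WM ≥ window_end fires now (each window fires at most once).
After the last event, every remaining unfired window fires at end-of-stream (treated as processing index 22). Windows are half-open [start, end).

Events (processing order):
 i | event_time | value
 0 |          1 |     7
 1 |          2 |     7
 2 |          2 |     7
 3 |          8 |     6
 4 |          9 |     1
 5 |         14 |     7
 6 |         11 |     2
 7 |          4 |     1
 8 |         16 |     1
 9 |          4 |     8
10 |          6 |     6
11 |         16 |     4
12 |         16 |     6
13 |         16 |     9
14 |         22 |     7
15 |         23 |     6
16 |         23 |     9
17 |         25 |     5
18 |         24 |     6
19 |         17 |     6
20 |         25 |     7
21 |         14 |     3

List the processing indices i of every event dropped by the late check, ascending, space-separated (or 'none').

i=0 t=1 v=7: → [1,5); WM=−∞
i=1 t=2 v=7: → [1,6); WM=−∞
i=2 t=2 v=7: → [1,6); WM=-1
i=3 t=8 v=6: → [8,12); WM=-1
i=4 t=9 v=1: → [8,13); WM=-1
i=5 t=14 v=7: → [14,18); WM=11
i=6 t=11 v=2: → [8,18); WM=11
i=7 t=4 v=1: DROP (t<11-3); WM=11
i=8 t=16 v=1: → [8,20); WM=13
i=9 t=4 v=8: DROP (t<13-3); WM=13
i=10 t=6 v=6: DROP (t<13-3); WM=13
i=11 t=16 v=4: → [8,20); WM=13
i=12 t=16 v=6: → [8,20); WM=13
i=13 t=16 v=9: → [8,20); WM=13
i=14 t=22 v=7: → [22,26); WM=19
i=15 t=23 v=6: → [22,27); WM=19
i=16 t=23 v=9: → [22,27); WM=19
i=17 t=25 v=5: → [22,29); WM=22
i=18 t=24 v=6: → [22,29); WM=22
i=19 t=17 v=6: DROP (t<22-3); WM=22
i=20 t=25 v=7: → [22,29); WM=22
i=21 t=14 v=3: DROP (t<22-3); WM=22

7 9 10 19 21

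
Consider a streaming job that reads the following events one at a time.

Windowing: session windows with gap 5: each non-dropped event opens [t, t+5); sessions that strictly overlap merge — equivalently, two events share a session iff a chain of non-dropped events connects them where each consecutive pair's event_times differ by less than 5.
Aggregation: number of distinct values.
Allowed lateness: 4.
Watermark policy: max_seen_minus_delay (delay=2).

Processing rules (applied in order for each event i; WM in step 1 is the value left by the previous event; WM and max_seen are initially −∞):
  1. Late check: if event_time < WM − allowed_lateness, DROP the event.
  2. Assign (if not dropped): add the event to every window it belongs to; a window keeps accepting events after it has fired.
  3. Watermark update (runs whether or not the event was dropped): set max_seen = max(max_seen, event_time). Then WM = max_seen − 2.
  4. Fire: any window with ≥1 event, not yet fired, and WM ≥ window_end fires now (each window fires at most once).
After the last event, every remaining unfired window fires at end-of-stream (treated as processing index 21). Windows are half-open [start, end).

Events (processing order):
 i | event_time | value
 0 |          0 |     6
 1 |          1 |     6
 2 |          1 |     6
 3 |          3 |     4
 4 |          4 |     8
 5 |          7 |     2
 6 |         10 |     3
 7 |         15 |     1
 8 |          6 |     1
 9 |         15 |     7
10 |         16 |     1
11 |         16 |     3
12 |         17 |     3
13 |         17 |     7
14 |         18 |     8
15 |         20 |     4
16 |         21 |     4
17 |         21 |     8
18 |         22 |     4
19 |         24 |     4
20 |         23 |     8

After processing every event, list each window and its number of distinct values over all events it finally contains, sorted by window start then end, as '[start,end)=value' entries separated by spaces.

[0,15)=5 [15,29)=5

i=0 t=0 v=6: → [0,5); WM=-2
i=1 t=1 v=6: → [0,6); WM=-1
i=2 t=1 v=6: → [0,6); WM=-1
i=3 t=3 v=4: → [0,8); WM=1
i=4 t=4 v=8: → [0,9); WM=2
i=5 t=7 v=2: → [0,12); WM=5
i=6 t=10 v=3: → [0,15); WM=8
i=7 t=15 v=1: → [15,20); WM=13
i=8 t=6 v=1: DROP (t<13-4); WM=13
i=9 t=15 v=7: → [15,20); WM=13
i=10 t=16 v=1: → [15,21); WM=14
i=11 t=16 v=3: → [15,21); WM=14
i=12 t=17 v=3: → [15,22); WM=15
i=13 t=17 v=7: → [15,22); WM=15
i=14 t=18 v=8: → [15,23); WM=16
i=15 t=20 v=4: → [15,25); WM=18
i=16 t=21 v=4: → [15,26); WM=19
i=17 t=21 v=8: → [15,26); WM=19
i=18 t=22 v=4: → [15,27); WM=20
i=19 t=24 v=4: → [15,29); WM=22
i=20 t=23 v=8: → [15,29); WM=22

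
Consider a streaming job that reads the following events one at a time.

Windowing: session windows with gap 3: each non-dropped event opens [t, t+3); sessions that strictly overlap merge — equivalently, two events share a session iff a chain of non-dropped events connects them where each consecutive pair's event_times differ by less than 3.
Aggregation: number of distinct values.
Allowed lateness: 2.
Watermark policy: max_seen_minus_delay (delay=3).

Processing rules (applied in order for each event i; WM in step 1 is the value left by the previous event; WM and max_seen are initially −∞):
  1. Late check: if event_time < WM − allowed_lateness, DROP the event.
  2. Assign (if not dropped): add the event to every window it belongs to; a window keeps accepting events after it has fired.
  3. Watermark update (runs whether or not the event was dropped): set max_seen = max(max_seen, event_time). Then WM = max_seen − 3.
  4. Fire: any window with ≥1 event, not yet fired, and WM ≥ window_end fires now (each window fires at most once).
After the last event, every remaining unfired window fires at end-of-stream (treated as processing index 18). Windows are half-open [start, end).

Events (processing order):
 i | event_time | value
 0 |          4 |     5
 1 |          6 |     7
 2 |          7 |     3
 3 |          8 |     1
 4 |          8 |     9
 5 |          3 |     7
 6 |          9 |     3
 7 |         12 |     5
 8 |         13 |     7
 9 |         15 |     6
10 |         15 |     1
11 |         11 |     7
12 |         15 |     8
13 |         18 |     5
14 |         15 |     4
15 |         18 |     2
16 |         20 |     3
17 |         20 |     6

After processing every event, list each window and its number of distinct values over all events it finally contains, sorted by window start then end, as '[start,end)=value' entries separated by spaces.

i=0 t=4 v=5: → [4,7); WM=1
i=1 t=6 v=7: → [4,9); WM=3
i=2 t=7 v=3: → [4,10); WM=4
i=3 t=8 v=1: → [4,11); WM=5
i=4 t=8 v=9: → [4,11); WM=5
i=5 t=3 v=7: → [3,11); WM=5
i=6 t=9 v=3: → [3,12); WM=6
i=7 t=12 v=5: → [12,15); WM=9
i=8 t=13 v=7: → [12,16); WM=10
i=9 t=15 v=6: → [12,18); WM=12
i=10 t=15 v=1: → [12,18); WM=12
i=11 t=11 v=7: → [3,18); WM=12
i=12 t=15 v=8: → [3,18); WM=12
i=13 t=18 v=5: → [18,21); WM=15
i=14 t=15 v=4: → [3,18); WM=15
i=15 t=18 v=2: → [18,21); WM=15
i=16 t=20 v=3: → [18,23); WM=17
i=17 t=20 v=6: → [18,23); WM=17

[3,18)=8 [18,23)=4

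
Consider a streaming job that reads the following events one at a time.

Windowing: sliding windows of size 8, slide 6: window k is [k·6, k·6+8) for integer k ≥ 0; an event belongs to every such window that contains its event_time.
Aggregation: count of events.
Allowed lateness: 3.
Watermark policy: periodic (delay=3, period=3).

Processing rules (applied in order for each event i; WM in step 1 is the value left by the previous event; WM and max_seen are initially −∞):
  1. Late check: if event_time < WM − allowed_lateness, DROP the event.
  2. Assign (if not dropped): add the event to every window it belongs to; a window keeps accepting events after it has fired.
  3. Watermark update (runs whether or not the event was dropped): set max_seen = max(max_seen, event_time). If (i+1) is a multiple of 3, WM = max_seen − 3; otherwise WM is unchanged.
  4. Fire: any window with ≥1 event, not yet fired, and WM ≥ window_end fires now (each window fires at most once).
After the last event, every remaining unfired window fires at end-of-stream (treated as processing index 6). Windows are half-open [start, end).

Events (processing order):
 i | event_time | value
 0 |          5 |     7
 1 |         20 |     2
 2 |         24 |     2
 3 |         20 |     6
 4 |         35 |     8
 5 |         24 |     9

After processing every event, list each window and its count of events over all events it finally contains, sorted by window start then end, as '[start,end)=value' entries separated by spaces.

[0,8)=1 [18,26)=4 [24,32)=2 [30,38)=1

i=0 t=5 v=7: → [0,8); WM=−∞
i=1 t=20 v=2: → [18,26); WM=−∞
i=2 t=24 v=2: → [24,32),[18,26); WM=21; [0,8) fires=1
i=3 t=20 v=6: → [18,26); WM=21
i=4 t=35 v=8: → [30,38); WM=21
i=5 t=24 v=9: → [24,32),[18,26); WM=32; [18,26) fires=4 [24,32) fires=2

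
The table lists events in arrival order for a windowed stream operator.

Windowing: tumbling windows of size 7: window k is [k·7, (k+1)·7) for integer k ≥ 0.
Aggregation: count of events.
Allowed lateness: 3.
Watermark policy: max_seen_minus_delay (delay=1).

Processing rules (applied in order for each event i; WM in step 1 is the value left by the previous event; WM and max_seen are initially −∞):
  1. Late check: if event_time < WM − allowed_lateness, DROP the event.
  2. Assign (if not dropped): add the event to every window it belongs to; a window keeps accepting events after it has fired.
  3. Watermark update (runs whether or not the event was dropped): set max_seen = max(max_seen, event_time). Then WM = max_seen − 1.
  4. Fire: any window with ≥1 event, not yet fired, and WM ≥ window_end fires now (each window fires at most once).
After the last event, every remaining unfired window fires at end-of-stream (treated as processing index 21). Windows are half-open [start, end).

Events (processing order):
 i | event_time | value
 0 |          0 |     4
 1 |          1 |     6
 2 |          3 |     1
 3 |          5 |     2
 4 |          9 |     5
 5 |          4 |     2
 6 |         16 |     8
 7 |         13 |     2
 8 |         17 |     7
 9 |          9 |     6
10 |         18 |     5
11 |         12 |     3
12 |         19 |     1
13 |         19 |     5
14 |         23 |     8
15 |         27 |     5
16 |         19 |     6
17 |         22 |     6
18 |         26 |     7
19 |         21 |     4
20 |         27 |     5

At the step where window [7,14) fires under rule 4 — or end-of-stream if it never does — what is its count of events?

1

i=0 t=0 v=4: → [0,7); WM=-1
i=1 t=1 v=6: → [0,7); WM=0
i=2 t=3 v=1: → [0,7); WM=2
i=3 t=5 v=2: → [0,7); WM=4
i=4 t=9 v=5: → [7,14); WM=8; [0,7) fires=4
i=5 t=4 v=2: DROP (t<8-3); WM=8
i=6 t=16 v=8: → [14,21); WM=15; [7,14) fires=1
i=7 t=13 v=2: → [7,14); WM=15
i=8 t=17 v=7: → [14,21); WM=16
i=9 t=9 v=6: DROP (t<16-3); WM=16
i=10 t=18 v=5: → [14,21); WM=17
i=11 t=12 v=3: DROP (t<17-3); WM=17
i=12 t=19 v=1: → [14,21); WM=18
i=13 t=19 v=5: → [14,21); WM=18
i=14 t=23 v=8: → [21,28); WM=22; [14,21) fires=5
i=15 t=27 v=5: → [21,28); WM=26
i=16 t=19 v=6: DROP (t<26-3); WM=26
i=17 t=22 v=6: DROP (t<26-3); WM=26
i=18 t=26 v=7: → [21,28); WM=26
i=19 t=21 v=4: DROP (t<26-3); WM=26
i=20 t=27 v=5: → [21,28); WM=26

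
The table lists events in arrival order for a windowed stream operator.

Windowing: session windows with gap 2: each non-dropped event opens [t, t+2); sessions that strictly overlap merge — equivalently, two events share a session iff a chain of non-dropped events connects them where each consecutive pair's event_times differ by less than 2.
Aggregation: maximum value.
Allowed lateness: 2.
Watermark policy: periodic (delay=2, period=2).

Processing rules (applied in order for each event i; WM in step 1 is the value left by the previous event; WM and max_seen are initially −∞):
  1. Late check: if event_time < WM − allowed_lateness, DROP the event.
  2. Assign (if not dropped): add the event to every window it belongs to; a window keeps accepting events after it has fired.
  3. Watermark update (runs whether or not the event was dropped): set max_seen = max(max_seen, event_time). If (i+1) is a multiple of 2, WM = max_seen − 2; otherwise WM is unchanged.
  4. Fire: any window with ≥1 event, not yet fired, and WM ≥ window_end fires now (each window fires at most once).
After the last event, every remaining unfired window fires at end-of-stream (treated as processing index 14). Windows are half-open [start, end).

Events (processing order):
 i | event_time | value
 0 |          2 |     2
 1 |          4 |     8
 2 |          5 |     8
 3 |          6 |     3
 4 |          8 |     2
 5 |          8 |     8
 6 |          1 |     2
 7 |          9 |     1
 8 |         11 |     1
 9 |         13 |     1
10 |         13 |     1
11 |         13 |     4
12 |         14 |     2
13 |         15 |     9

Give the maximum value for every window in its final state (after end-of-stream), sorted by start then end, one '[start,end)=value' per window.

[2,4)=2 [4,8)=8 [8,11)=8 [11,13)=1 [13,17)=9

i=0 t=2 v=2: → [2,4); WM=−∞
i=1 t=4 v=8: → [4,6); WM=2
i=2 t=5 v=8: → [4,7); WM=2
i=3 t=6 v=3: → [4,8); WM=4
i=4 t=8 v=2: → [8,10); WM=4
i=5 t=8 v=8: → [8,10); WM=6
i=6 t=1 v=2: DROP (t<6-2); WM=6
i=7 t=9 v=1: → [8,11); WM=7
i=8 t=11 v=1: → [11,13); WM=7
i=9 t=13 v=1: → [13,15); WM=11
i=10 t=13 v=1: → [13,15); WM=11
i=11 t=13 v=4: → [13,15); WM=11
i=12 t=14 v=2: → [13,16); WM=11
i=13 t=15 v=9: → [13,17); WM=13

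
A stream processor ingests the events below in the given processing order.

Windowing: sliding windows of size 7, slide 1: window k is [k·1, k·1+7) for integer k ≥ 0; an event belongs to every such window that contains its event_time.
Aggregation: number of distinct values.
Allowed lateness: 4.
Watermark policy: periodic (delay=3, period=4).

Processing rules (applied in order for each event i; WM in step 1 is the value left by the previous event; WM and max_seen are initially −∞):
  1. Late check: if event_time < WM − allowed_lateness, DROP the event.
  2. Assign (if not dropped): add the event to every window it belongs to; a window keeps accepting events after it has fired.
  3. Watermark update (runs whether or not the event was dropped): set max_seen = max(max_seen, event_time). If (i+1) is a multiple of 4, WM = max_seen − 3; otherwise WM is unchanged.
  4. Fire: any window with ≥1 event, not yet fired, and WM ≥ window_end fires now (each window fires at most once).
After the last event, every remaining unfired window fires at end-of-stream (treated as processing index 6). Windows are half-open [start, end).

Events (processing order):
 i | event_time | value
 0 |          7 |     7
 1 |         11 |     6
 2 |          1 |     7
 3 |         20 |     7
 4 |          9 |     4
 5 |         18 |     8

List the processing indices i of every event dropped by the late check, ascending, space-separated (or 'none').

4

i=0 t=7 v=7: → [7,14),[6,13),[5,12),[4,11),[3,10),[2,9),[1,8); WM=−∞
i=1 t=11 v=6: → [11,18),[10,17),[9,16),[8,15),[7,14),[6,13),[5,12); WM=−∞
i=2 t=1 v=7: → [1,8),[0,7); WM=−∞
i=3 t=20 v=7: → [20,27),[19,26),[18,25),[17,24),[16,23),[15,22),[14,21); WM=17; [0,7) fires=1 [1,8) fires=1 [2,9) fires=1 [3,10) fires=1 [4,11) fires=1 [5,12) fires=2 [6,13) fires=2 [7,14) fires=2 [8,15) fires=1 [9,16) fires=1 [10,17) fires=1
i=4 t=9 v=4: DROP (t<17-4); WM=17
i=5 t=18 v=8: → [18,25),[17,24),[16,23),[15,22),[14,21),[13,20),[12,19); WM=17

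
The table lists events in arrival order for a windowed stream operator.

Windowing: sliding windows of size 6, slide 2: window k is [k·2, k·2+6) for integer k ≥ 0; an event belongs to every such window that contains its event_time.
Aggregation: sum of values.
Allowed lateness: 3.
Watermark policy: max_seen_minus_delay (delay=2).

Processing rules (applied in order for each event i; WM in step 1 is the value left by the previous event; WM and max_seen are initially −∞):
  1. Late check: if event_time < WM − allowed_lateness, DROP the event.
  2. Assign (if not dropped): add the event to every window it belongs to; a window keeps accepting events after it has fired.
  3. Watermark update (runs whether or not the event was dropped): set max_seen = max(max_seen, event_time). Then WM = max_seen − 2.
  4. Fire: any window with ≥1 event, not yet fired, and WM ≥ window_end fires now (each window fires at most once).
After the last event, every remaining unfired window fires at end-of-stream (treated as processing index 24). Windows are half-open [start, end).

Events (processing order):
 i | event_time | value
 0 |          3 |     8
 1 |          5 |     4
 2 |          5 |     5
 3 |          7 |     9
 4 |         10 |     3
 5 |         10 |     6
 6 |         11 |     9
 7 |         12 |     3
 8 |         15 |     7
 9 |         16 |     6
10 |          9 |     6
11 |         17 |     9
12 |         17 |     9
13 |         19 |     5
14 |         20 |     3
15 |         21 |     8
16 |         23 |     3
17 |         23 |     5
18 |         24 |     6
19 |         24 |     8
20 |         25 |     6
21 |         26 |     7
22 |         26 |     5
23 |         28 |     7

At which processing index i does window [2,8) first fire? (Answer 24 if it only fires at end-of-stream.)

i=0 t=3 v=8: → [2,8),[0,6); WM=1
i=1 t=5 v=4: → [4,10),[2,8),[0,6); WM=3
i=2 t=5 v=5: → [4,10),[2,8),[0,6); WM=3
i=3 t=7 v=9: → [6,12),[4,10),[2,8); WM=5
i=4 t=10 v=3: → [10,16),[8,14),[6,12); WM=8; [0,6) fires=17 [2,8) fires=26
i=5 t=10 v=6: → [10,16),[8,14),[6,12); WM=8
i=6 t=11 v=9: → [10,16),[8,14),[6,12); WM=9
i=7 t=12 v=3: → [12,18),[10,16),[8,14); WM=10; [4,10) fires=18
i=8 t=15 v=7: → [14,20),[12,18),[10,16); WM=13; [6,12) fires=27
i=9 t=16 v=6: → [16,22),[14,20),[12,18); WM=14; [8,14) fires=21
i=10 t=9 v=6: DROP (t<14-3); WM=14
i=11 t=17 v=9: → [16,22),[14,20),[12,18); WM=15
i=12 t=17 v=9: → [16,22),[14,20),[12,18); WM=15
i=13 t=19 v=5: → [18,24),[16,22),[14,20); WM=17; [10,16) fires=28
i=14 t=20 v=3: → [20,26),[18,24),[16,22); WM=18; [12,18) fires=34
i=15 t=21 v=8: → [20,26),[18,24),[16,22); WM=19
i=16 t=23 v=3: → [22,28),[20,26),[18,24); WM=21; [14,20) fires=36
i=17 t=23 v=5: → [22,28),[20,26),[18,24); WM=21
i=18 t=24 v=6: → [24,30),[22,28),[20,26); WM=22; [16,22) fires=40
i=19 t=24 v=8: → [24,30),[22,28),[20,26); WM=22
i=20 t=25 v=6: → [24,30),[22,28),[20,26); WM=23
i=21 t=26 v=7: → [26,32),[24,30),[22,28); WM=24; [18,24) fires=24
i=22 t=26 v=5: → [26,32),[24,30),[22,28); WM=24
i=23 t=28 v=7: → [28,34),[26,32),[24,30); WM=26; [20,26) fires=39

4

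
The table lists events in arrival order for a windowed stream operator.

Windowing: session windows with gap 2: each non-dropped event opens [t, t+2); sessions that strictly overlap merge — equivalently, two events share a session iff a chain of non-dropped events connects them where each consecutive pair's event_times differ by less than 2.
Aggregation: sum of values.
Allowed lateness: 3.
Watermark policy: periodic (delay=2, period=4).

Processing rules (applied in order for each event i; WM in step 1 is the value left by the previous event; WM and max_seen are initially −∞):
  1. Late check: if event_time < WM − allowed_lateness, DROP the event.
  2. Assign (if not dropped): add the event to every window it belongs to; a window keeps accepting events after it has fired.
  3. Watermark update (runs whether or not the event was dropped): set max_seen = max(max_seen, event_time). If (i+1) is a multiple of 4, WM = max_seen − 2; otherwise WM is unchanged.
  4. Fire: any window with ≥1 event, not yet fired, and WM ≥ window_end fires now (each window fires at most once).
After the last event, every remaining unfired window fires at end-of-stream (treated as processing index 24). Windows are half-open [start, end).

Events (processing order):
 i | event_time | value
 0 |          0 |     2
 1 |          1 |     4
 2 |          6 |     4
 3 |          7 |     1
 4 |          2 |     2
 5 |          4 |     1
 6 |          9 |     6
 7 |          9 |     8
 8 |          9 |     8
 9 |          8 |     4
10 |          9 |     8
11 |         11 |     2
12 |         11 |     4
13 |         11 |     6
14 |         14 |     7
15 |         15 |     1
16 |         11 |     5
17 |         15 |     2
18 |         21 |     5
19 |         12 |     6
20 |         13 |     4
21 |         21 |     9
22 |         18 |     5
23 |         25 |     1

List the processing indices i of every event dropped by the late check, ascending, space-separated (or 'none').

20

i=0 t=0 v=2: → [0,2); WM=−∞
i=1 t=1 v=4: → [0,3); WM=−∞
i=2 t=6 v=4: → [6,8); WM=−∞
i=3 t=7 v=1: → [6,9); WM=5
i=4 t=2 v=2: → [0,4); WM=5
i=5 t=4 v=1: → [4,6); WM=5
i=6 t=9 v=6: → [9,11); WM=5
i=7 t=9 v=8: → [9,11); WM=7
i=8 t=9 v=8: → [9,11); WM=7
i=9 t=8 v=4: → [6,11); WM=7
i=10 t=9 v=8: → [6,11); WM=7
i=11 t=11 v=2: → [11,13); WM=9
i=12 t=11 v=4: → [11,13); WM=9
i=13 t=11 v=6: → [11,13); WM=9
i=14 t=14 v=7: → [14,16); WM=9
i=15 t=15 v=1: → [14,17); WM=13
i=16 t=11 v=5: → [11,13); WM=13
i=17 t=15 v=2: → [14,17); WM=13
i=18 t=21 v=5: → [21,23); WM=13
i=19 t=12 v=6: → [11,14); WM=19
i=20 t=13 v=4: DROP (t<19-3); WM=19
i=21 t=21 v=9: → [21,23); WM=19
i=22 t=18 v=5: → [18,20); WM=19
i=23 t=25 v=1: → [25,27); WM=23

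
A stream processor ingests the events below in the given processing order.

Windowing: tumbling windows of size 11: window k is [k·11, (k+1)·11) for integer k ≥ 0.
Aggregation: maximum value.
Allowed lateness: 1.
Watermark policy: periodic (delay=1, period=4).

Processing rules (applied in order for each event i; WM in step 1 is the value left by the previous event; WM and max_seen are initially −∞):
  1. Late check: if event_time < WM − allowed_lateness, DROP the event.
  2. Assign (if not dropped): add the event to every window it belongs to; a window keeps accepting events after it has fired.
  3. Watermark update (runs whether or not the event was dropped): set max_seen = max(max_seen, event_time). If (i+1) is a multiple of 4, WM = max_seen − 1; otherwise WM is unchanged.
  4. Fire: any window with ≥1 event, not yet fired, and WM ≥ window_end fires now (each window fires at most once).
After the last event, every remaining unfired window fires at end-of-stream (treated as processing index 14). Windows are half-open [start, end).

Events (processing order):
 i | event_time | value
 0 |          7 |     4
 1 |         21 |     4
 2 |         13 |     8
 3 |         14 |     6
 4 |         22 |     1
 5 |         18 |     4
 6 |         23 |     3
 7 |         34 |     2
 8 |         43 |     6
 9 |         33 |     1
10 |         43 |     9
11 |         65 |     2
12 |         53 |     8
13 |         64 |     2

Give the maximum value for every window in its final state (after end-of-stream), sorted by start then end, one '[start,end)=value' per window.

i=0 t=7 v=4: → [0,11); WM=−∞
i=1 t=21 v=4: → [11,22); WM=−∞
i=2 t=13 v=8: → [11,22); WM=−∞
i=3 t=14 v=6: → [11,22); WM=20; [0,11) fires=4
i=4 t=22 v=1: → [22,33); WM=20
i=5 t=18 v=4: DROP (t<20-1); WM=20
i=6 t=23 v=3: → [22,33); WM=20
i=7 t=34 v=2: → [33,44); WM=33; [11,22) fires=8 [22,33) fires=3
i=8 t=43 v=6: → [33,44); WM=33
i=9 t=33 v=1: → [33,44); WM=33
i=10 t=43 v=9: → [33,44); WM=33
i=11 t=65 v=2: → [55,66); WM=64; [33,44) fires=9
i=12 t=53 v=8: DROP (t<64-1); WM=64
i=13 t=64 v=2: → [55,66); WM=64

[0,11)=4 [11,22)=8 [22,33)=3 [33,44)=9 [55,66)=2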